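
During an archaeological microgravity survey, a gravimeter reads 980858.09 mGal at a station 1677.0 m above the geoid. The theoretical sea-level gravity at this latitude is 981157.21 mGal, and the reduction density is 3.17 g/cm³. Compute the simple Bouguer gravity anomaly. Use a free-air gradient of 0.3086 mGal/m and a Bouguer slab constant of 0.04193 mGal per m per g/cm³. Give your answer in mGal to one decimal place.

-4.5

Free-air correction = 0.3086 × 1677.0 = 517.52 mGal
Free-air anomaly = 980858.09 − 981157.21 + (517.52) = 218.40 mGal
Bouguer slab correction = 0.04193 × 3.17 × 1677.0 = 222.90 mGal
Simple Bouguer anomaly = 218.40 − (222.90) = -4.50 mGal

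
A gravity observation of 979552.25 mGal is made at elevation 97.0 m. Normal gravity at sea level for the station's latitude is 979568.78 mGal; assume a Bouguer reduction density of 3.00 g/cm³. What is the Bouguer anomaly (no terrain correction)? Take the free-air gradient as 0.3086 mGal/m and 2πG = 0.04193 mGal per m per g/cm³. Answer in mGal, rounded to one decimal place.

Free-air correction = 0.3086 × 97.0 = 29.93 mGal
Free-air anomaly = 979552.25 − 979568.78 + (29.93) = 13.40 mGal
Bouguer slab correction = 0.04193 × 3.00 × 97.0 = 12.20 mGal
Simple Bouguer anomaly = 13.40 − (12.20) = 1.20 mGal

1.2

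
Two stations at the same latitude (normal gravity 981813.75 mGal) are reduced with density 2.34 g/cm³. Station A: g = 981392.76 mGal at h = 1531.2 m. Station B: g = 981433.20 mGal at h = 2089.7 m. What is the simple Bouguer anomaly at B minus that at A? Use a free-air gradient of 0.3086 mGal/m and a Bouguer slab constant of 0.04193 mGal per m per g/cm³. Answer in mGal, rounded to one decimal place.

Δg_SB(A) = 981392.76 − 981813.75 + 0.3086×1531.2 − 0.04193×2.34×1531.2 = -98.70 mGal
Δg_SB(B) = 981433.20 − 981813.75 + 0.3086×2089.7 − 0.04193×2.34×2089.7 = 59.30 mGal
Difference = 59.30 − (-98.70) = 158.00 mGal

158.0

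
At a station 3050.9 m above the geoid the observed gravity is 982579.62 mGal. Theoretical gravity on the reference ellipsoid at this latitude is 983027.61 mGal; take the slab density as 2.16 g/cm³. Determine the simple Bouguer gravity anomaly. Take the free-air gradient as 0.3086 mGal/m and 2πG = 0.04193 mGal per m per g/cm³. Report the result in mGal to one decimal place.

217.2

Free-air correction = 0.3086 × 3050.9 = 941.51 mGal
Free-air anomaly = 982579.62 − 983027.61 + (941.51) = 493.52 mGal
Bouguer slab correction = 0.04193 × 2.16 × 3050.9 = 276.32 mGal
Simple Bouguer anomaly = 493.52 − (276.32) = 217.20 mGal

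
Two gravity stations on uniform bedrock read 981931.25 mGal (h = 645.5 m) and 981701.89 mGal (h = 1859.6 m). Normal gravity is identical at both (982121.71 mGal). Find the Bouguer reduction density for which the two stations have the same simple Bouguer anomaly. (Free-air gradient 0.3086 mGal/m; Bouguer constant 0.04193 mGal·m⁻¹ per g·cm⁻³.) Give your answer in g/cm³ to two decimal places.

2.85

Δg_obs = 981701.89 − 981931.25 = -229.36 mGal over Δh = 1859.6 − 645.5 = 1214.1 m
Equal Bouguer anomalies ⇒ Δg_obs + (0.3086 − 0.04193ρ)·Δh = 0
0.3086 − 0.04193ρ = −Δg_obs/Δh = 0.18891
ρ = (0.3086 − 0.18891) / 0.04193 = 2.85 g/cm³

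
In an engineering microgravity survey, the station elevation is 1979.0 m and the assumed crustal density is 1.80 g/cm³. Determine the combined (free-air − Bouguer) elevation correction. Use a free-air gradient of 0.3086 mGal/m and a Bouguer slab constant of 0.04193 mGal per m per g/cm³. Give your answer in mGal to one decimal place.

461.4

Combined gradient = 0.3086 − 0.04193 × 1.80 = 0.2331260 mGal/m
Combined elevation correction = 0.2331260 × 1979.0 = 461.4 mGal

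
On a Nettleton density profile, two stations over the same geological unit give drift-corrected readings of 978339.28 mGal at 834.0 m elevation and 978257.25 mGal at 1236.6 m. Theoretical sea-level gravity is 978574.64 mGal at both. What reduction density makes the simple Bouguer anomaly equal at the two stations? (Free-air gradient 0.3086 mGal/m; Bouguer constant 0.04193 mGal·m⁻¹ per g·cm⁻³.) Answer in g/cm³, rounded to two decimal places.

2.50

Δg_obs = 978257.25 − 978339.28 = -82.03 mGal over Δh = 1236.6 − 834.0 = 402.6 m
Equal Bouguer anomalies ⇒ Δg_obs + (0.3086 − 0.04193ρ)·Δh = 0
0.3086 − 0.04193ρ = −Δg_obs/Δh = 0.20375
ρ = (0.3086 − 0.20375) / 0.04193 = 2.50 g/cm³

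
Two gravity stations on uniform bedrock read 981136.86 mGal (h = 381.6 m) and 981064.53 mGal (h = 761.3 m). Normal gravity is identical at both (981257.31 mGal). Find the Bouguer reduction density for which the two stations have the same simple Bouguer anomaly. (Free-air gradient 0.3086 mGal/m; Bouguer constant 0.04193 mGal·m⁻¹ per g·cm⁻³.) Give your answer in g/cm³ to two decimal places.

Δg_obs = 981064.53 − 981136.86 = -72.33 mGal over Δh = 761.3 − 381.6 = 379.7 m
Equal Bouguer anomalies ⇒ Δg_obs + (0.3086 − 0.04193ρ)·Δh = 0
0.3086 − 0.04193ρ = −Δg_obs/Δh = 0.19049
ρ = (0.3086 − 0.19049) / 0.04193 = 2.82 g/cm³

2.82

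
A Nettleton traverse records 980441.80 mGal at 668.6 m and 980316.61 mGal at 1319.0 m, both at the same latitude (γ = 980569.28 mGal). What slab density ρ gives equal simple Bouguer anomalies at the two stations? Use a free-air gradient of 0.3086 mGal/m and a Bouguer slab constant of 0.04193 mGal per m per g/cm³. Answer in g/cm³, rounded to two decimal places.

2.77

Δg_obs = 980316.61 − 980441.80 = -125.19 mGal over Δh = 1319.0 − 668.6 = 650.4 m
Equal Bouguer anomalies ⇒ Δg_obs + (0.3086 − 0.04193ρ)·Δh = 0
0.3086 − 0.04193ρ = −Δg_obs/Δh = 0.19248
ρ = (0.3086 − 0.19248) / 0.04193 = 2.77 g/cm³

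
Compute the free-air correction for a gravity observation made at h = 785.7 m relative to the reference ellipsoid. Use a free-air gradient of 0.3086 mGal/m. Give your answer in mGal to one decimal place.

242.5

Free-air correction = 0.3086 × 785.7 = 242.5 mGal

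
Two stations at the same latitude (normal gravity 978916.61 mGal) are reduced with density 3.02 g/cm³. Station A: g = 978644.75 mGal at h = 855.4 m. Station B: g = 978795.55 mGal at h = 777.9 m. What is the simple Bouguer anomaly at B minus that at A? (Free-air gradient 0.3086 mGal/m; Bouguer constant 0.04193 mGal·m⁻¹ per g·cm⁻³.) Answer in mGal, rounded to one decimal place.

136.7

Δg_SB(A) = 978644.75 − 978916.61 + 0.3086×855.4 − 0.04193×3.02×855.4 = -116.20 mGal
Δg_SB(B) = 978795.55 − 978916.61 + 0.3086×777.9 − 0.04193×3.02×777.9 = 20.50 mGal
Difference = 20.50 − (-116.20) = 136.70 mGal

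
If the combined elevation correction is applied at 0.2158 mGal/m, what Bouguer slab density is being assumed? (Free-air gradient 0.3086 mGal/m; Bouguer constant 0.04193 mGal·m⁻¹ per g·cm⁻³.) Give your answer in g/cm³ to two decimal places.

0.2158 = 0.3086 − 0.04193 × ρ
ρ = (0.3086 − 0.2158) / 0.04193 = 2.21 g/cm³

2.21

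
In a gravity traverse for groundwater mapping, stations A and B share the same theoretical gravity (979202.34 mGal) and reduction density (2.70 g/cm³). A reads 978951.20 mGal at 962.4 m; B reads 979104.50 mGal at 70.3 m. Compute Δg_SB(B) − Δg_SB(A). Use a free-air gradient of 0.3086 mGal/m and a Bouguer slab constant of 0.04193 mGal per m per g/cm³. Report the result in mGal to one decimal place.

-21.0

Δg_SB(A) = 978951.20 − 979202.34 + 0.3086×962.4 − 0.04193×2.70×962.4 = -63.10 mGal
Δg_SB(B) = 979104.50 − 979202.34 + 0.3086×70.3 − 0.04193×2.70×70.3 = -84.10 mGal
Difference = -84.10 − (-63.10) = -21.00 mGal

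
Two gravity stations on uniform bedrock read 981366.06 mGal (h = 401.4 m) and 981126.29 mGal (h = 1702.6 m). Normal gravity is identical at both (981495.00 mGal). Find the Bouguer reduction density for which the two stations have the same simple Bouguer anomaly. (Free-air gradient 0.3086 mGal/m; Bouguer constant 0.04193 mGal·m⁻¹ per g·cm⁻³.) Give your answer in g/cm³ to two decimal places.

2.97

Δg_obs = 981126.29 − 981366.06 = -239.77 mGal over Δh = 1702.6 − 401.4 = 1301.2 m
Equal Bouguer anomalies ⇒ Δg_obs + (0.3086 − 0.04193ρ)·Δh = 0
0.3086 − 0.04193ρ = −Δg_obs/Δh = 0.18427
ρ = (0.3086 − 0.18427) / 0.04193 = 2.97 g/cm³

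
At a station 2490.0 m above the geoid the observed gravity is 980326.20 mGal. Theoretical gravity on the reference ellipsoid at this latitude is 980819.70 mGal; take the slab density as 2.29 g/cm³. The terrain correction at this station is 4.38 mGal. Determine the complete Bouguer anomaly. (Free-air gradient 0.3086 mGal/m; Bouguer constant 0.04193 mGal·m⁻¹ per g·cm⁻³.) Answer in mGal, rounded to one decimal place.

40.2

Free-air correction = 0.3086 × 2490.0 = 768.41 mGal
Free-air anomaly = 980326.20 − 980819.70 + (768.41) = 274.91 mGal
Bouguer slab correction = 0.04193 × 2.29 × 2490.0 = 239.09 mGal
Simple Bouguer anomaly = 274.91 − (239.09) = 35.82 mGal
Complete Bouguer anomaly = 35.82 + 4.38 = 40.20 mGal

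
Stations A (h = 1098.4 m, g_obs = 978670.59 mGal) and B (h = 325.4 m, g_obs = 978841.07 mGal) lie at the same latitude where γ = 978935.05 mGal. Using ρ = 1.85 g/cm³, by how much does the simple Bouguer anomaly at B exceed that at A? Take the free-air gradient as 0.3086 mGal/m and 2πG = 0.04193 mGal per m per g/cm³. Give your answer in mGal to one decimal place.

Δg_SB(A) = 978670.59 − 978935.05 + 0.3086×1098.4 − 0.04193×1.85×1098.4 = -10.70 mGal
Δg_SB(B) = 978841.07 − 978935.05 + 0.3086×325.4 − 0.04193×1.85×325.4 = -18.80 mGal
Difference = -18.80 − (-10.70) = -8.10 mGal

-8.1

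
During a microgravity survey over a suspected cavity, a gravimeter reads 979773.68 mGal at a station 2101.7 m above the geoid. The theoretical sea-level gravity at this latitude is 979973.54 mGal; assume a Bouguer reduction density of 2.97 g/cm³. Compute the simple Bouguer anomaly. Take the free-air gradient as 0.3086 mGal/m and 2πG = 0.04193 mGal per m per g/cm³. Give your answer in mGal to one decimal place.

187.0

Free-air correction = 0.3086 × 2101.7 = 648.58 mGal
Free-air anomaly = 979773.68 − 979973.54 + (648.58) = 448.72 mGal
Bouguer slab correction = 0.04193 × 2.97 × 2101.7 = 261.73 mGal
Simple Bouguer anomaly = 448.72 − (261.73) = 186.99 mGal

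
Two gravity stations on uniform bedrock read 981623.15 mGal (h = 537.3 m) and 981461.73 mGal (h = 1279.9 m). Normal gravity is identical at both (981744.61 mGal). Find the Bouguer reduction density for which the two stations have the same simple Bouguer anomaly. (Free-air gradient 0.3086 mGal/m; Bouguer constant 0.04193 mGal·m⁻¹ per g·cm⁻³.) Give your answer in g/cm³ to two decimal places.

Δg_obs = 981461.73 − 981623.15 = -161.42 mGal over Δh = 1279.9 − 537.3 = 742.6 m
Equal Bouguer anomalies ⇒ Δg_obs + (0.3086 − 0.04193ρ)·Δh = 0
0.3086 − 0.04193ρ = −Δg_obs/Δh = 0.21737
ρ = (0.3086 − 0.21737) / 0.04193 = 2.18 g/cm³

2.18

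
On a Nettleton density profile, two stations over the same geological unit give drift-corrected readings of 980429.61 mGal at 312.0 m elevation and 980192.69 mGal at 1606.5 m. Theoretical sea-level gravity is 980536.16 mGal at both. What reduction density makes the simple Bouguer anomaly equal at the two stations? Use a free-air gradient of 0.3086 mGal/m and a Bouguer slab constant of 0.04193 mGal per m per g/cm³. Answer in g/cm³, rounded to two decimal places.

Δg_obs = 980192.69 − 980429.61 = -236.92 mGal over Δh = 1606.5 − 312.0 = 1294.5 m
Equal Bouguer anomalies ⇒ Δg_obs + (0.3086 − 0.04193ρ)·Δh = 0
0.3086 − 0.04193ρ = −Δg_obs/Δh = 0.18302
ρ = (0.3086 − 0.18302) / 0.04193 = 2.99 g/cm³

2.99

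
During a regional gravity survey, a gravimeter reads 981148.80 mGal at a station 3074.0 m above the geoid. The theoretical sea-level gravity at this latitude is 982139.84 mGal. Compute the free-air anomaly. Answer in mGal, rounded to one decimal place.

Free-air correction = 0.3086 × 3074.0 = 948.64 mGal
Free-air anomaly = 981148.80 − 982139.84 + (948.64) = -42.40 mGal

-42.4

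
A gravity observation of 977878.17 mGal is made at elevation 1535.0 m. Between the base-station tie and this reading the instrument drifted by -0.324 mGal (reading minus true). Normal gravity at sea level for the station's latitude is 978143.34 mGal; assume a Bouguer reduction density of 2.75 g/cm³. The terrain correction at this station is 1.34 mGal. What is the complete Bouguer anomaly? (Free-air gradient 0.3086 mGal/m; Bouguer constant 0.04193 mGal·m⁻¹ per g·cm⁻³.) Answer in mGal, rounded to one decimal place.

33.2

Drift-corrected reading = 977878.17 − (-0.324) = 977878.494 mGal
Free-air correction = 0.3086 × 1535.0 = 473.70 mGal
Free-air anomaly = 977878.494 − 978143.34 + (473.70) = 208.854 mGal
Bouguer slab correction = 0.04193 × 2.75 × 1535.0 = 177.00 mGal
Simple Bouguer anomaly = 208.854 − (177.00) = 31.854 mGal
Complete Bouguer anomaly = 31.854 + 1.34 = 33.194 mGal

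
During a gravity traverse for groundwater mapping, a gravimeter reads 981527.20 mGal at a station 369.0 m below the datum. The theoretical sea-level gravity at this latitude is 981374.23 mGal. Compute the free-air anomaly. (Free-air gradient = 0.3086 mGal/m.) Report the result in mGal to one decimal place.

Free-air correction = 0.3086 × -369.0 = -113.87 mGal
Free-air anomaly = 981527.20 − 981374.23 + (-113.87) = 39.10 mGal

39.1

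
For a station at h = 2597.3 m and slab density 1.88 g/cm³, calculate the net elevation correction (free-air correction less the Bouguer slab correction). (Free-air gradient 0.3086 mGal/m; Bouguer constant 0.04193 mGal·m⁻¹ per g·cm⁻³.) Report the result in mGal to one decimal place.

596.8

Combined gradient = 0.3086 − 0.04193 × 1.88 = 0.2297716 mGal/m
Combined elevation correction = 0.2297716 × 2597.3 = 596.8 mGal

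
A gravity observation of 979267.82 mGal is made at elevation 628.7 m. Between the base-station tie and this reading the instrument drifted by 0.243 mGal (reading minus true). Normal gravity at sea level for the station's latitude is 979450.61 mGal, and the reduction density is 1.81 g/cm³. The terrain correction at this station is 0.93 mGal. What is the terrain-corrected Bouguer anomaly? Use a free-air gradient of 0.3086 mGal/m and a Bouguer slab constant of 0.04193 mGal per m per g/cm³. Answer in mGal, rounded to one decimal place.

Drift-corrected reading = 979267.82 − (0.243) = 979267.577 mGal
Free-air correction = 0.3086 × 628.7 = 194.02 mGal
Free-air anomaly = 979267.577 − 979450.61 + (194.02) = 10.987 mGal
Bouguer slab correction = 0.04193 × 1.81 × 628.7 = 47.71 mGal
Simple Bouguer anomaly = 10.987 − (47.71) = -36.723 mGal
Complete Bouguer anomaly = -36.723 + 0.93 = -35.793 mGal

-35.8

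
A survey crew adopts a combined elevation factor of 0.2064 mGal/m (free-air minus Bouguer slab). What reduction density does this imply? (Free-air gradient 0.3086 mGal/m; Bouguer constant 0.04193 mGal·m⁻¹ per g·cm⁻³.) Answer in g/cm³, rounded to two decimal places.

0.2064 = 0.3086 − 0.04193 × ρ
ρ = (0.3086 − 0.2064) / 0.04193 = 2.44 g/cm³

2.44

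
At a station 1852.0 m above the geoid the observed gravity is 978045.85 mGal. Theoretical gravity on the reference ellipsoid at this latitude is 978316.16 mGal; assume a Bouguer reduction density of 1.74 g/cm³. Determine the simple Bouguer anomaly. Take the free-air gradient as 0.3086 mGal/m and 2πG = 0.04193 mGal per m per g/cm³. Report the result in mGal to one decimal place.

Free-air correction = 0.3086 × 1852.0 = 571.53 mGal
Free-air anomaly = 978045.85 − 978316.16 + (571.53) = 301.22 mGal
Bouguer slab correction = 0.04193 × 1.74 × 1852.0 = 135.12 mGal
Simple Bouguer anomaly = 301.22 − (135.12) = 166.10 mGal

166.1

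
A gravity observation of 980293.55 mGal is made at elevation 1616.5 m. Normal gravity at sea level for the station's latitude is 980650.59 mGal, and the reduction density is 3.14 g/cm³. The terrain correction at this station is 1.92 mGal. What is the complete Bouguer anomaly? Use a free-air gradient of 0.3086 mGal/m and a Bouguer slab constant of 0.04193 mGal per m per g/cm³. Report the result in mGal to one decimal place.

-69.1

Free-air correction = 0.3086 × 1616.5 = 498.85 mGal
Free-air anomaly = 980293.55 − 980650.59 + (498.85) = 141.81 mGal
Bouguer slab correction = 0.04193 × 3.14 × 1616.5 = 212.83 mGal
Simple Bouguer anomaly = 141.81 − (212.83) = -71.02 mGal
Complete Bouguer anomaly = -71.02 + 1.92 = -69.10 mGal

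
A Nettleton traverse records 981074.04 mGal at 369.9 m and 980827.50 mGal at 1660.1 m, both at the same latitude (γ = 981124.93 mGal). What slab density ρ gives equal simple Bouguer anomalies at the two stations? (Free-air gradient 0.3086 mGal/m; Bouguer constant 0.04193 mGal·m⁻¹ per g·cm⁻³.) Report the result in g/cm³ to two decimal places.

Δg_obs = 980827.50 − 981074.04 = -246.54 mGal over Δh = 1660.1 − 369.9 = 1290.2 m
Equal Bouguer anomalies ⇒ Δg_obs + (0.3086 − 0.04193ρ)·Δh = 0
0.3086 − 0.04193ρ = −Δg_obs/Δh = 0.19109
ρ = (0.3086 − 0.19109) / 0.04193 = 2.80 g/cm³

2.80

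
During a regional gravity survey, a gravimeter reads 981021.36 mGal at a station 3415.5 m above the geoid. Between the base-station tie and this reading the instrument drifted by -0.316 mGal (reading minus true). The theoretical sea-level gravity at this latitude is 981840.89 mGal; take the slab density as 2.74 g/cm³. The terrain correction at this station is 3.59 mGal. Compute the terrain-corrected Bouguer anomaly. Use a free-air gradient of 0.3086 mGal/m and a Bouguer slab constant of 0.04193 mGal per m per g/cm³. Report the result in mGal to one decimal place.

-154.0

Drift-corrected reading = 981021.36 − (-0.316) = 981021.676 mGal
Free-air correction = 0.3086 × 3415.5 = 1054.02 mGal
Free-air anomaly = 981021.676 − 981840.89 + (1054.02) = 234.806 mGal
Bouguer slab correction = 0.04193 × 2.74 × 3415.5 = 392.40 mGal
Simple Bouguer anomaly = 234.806 − (392.40) = -157.594 mGal
Complete Bouguer anomaly = -157.594 + 3.59 = -154.004 mGal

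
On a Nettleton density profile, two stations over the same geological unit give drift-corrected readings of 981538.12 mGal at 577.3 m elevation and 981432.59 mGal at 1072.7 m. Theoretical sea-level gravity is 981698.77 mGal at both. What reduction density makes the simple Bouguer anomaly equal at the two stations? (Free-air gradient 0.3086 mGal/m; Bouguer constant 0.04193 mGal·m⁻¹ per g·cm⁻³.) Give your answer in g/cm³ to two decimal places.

2.28

Δg_obs = 981432.59 − 981538.12 = -105.53 mGal over Δh = 1072.7 − 577.3 = 495.4 m
Equal Bouguer anomalies ⇒ Δg_obs + (0.3086 − 0.04193ρ)·Δh = 0
0.3086 − 0.04193ρ = −Δg_obs/Δh = 0.21302
ρ = (0.3086 − 0.21302) / 0.04193 = 2.28 g/cm³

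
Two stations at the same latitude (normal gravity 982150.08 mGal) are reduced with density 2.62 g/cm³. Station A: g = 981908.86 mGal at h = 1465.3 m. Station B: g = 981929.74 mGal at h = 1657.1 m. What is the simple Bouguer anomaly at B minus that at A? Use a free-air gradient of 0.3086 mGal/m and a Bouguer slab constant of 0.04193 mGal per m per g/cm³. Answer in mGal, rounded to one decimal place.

Δg_SB(A) = 981908.86 − 982150.08 + 0.3086×1465.3 − 0.04193×2.62×1465.3 = 50.00 mGal
Δg_SB(B) = 981929.74 − 982150.08 + 0.3086×1657.1 − 0.04193×2.62×1657.1 = 109.00 mGal
Difference = 109.00 − (50.00) = 59.00 mGal

59.0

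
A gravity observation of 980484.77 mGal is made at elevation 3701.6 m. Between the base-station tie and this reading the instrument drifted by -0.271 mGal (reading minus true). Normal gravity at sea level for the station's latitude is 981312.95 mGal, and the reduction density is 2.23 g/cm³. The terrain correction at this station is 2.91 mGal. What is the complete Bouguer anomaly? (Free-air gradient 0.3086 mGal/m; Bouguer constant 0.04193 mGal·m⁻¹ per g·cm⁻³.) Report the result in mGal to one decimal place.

-28.8

Drift-corrected reading = 980484.77 − (-0.271) = 980485.041 mGal
Free-air correction = 0.3086 × 3701.6 = 1142.31 mGal
Free-air anomaly = 980485.041 − 981312.95 + (1142.31) = 314.401 mGal
Bouguer slab correction = 0.04193 × 2.23 × 3701.6 = 346.11 mGal
Simple Bouguer anomaly = 314.401 − (346.11) = -31.709 mGal
Complete Bouguer anomaly = -31.709 + 2.91 = -28.799 mGal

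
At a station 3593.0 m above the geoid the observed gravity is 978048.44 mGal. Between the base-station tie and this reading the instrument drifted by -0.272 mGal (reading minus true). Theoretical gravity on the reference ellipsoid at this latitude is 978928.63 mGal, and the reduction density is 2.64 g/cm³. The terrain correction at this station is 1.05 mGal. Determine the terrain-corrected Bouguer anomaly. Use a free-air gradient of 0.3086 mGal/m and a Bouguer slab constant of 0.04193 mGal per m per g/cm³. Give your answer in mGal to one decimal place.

-167.8

Drift-corrected reading = 978048.44 − (-0.272) = 978048.712 mGal
Free-air correction = 0.3086 × 3593.0 = 1108.80 mGal
Free-air anomaly = 978048.712 − 978928.63 + (1108.80) = 228.882 mGal
Bouguer slab correction = 0.04193 × 2.64 × 3593.0 = 397.73 mGal
Simple Bouguer anomaly = 228.882 − (397.73) = -168.848 mGal
Complete Bouguer anomaly = -168.848 + 1.05 = -167.798 mGal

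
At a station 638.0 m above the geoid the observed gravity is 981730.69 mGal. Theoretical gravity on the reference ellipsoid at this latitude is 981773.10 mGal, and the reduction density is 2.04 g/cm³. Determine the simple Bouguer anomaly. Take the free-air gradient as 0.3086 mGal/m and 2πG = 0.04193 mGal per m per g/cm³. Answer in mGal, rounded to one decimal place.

99.9

Free-air correction = 0.3086 × 638.0 = 196.89 mGal
Free-air anomaly = 981730.69 − 981773.10 + (196.89) = 154.48 mGal
Bouguer slab correction = 0.04193 × 2.04 × 638.0 = 54.57 mGal
Simple Bouguer anomaly = 154.48 − (54.57) = 99.91 mGal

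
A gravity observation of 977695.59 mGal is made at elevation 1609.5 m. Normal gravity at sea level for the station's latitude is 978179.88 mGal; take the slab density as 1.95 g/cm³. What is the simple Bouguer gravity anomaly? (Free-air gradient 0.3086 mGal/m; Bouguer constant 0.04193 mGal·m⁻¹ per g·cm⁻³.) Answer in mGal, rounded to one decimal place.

Free-air correction = 0.3086 × 1609.5 = 496.69 mGal
Free-air anomaly = 977695.59 − 978179.88 + (496.69) = 12.40 mGal
Bouguer slab correction = 0.04193 × 1.95 × 1609.5 = 131.60 mGal
Simple Bouguer anomaly = 12.40 − (131.60) = -119.20 mGal

-119.2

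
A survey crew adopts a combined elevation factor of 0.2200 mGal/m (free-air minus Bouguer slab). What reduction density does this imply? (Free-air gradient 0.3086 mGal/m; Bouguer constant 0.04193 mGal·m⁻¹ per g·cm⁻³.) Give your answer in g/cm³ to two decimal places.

0.2200 = 0.3086 − 0.04193 × ρ
ρ = (0.3086 − 0.2200) / 0.04193 = 2.11 g/cm³

2.11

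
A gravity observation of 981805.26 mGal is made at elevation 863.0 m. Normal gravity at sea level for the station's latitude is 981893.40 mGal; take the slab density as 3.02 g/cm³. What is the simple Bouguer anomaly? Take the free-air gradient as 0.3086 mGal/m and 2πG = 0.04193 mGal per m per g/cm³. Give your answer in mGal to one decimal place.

68.9

Free-air correction = 0.3086 × 863.0 = 266.32 mGal
Free-air anomaly = 981805.26 − 981893.40 + (266.32) = 178.18 mGal
Bouguer slab correction = 0.04193 × 3.02 × 863.0 = 109.28 mGal
Simple Bouguer anomaly = 178.18 − (109.28) = 68.90 mGal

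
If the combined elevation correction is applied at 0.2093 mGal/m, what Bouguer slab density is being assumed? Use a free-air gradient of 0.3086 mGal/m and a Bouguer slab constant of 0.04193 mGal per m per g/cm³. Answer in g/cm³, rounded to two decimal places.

2.37

0.2093 = 0.3086 − 0.04193 × ρ
ρ = (0.3086 − 0.2093) / 0.04193 = 2.37 g/cm³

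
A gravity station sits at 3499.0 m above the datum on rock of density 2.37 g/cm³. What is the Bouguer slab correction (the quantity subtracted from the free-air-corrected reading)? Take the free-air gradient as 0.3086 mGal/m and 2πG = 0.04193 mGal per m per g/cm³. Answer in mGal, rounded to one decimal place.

347.7

Bouguer slab correction = 0.04193 × 2.37 × 3499.0 = 347.7 mGal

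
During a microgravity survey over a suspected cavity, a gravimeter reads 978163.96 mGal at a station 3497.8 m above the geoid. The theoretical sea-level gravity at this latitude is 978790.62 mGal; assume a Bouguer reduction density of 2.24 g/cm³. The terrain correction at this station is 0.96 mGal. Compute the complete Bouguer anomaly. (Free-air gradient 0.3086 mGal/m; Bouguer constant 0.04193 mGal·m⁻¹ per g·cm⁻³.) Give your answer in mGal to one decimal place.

Free-air correction = 0.3086 × 3497.8 = 1079.42 mGal
Free-air anomaly = 978163.96 − 978790.62 + (1079.42) = 452.76 mGal
Bouguer slab correction = 0.04193 × 2.24 × 3497.8 = 328.52 mGal
Simple Bouguer anomaly = 452.76 − (328.52) = 124.24 mGal
Complete Bouguer anomaly = 124.24 + 0.96 = 125.20 mGal

125.2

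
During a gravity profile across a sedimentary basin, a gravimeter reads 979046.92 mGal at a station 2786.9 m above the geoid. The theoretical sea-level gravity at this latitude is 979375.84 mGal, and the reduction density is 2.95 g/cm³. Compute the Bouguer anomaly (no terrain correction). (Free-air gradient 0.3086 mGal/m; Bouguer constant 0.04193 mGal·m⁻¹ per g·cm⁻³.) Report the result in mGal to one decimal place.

186.4

Free-air correction = 0.3086 × 2786.9 = 860.04 mGal
Free-air anomaly = 979046.92 − 979375.84 + (860.04) = 531.12 mGal
Bouguer slab correction = 0.04193 × 2.95 × 2786.9 = 344.72 mGal
Simple Bouguer anomaly = 531.12 − (344.72) = 186.40 mGal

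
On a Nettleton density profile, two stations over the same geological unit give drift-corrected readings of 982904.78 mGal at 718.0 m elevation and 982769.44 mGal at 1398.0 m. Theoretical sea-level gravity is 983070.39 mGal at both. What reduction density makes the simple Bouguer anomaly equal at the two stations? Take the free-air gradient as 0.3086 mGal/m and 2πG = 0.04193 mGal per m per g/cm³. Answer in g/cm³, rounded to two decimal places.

2.61

Δg_obs = 982769.44 − 982904.78 = -135.34 mGal over Δh = 1398.0 − 718.0 = 680.0 m
Equal Bouguer anomalies ⇒ Δg_obs + (0.3086 − 0.04193ρ)·Δh = 0
0.3086 − 0.04193ρ = −Δg_obs/Δh = 0.19903
ρ = (0.3086 − 0.19903) / 0.04193 = 2.61 g/cm³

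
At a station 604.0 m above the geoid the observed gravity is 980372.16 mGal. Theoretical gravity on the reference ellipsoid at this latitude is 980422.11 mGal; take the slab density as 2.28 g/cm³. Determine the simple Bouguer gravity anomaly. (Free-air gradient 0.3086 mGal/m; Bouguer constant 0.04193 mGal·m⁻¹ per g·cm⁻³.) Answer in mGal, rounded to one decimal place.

Free-air correction = 0.3086 × 604.0 = 186.39 mGal
Free-air anomaly = 980372.16 − 980422.11 + (186.39) = 136.44 mGal
Bouguer slab correction = 0.04193 × 2.28 × 604.0 = 57.74 mGal
Simple Bouguer anomaly = 136.44 − (57.74) = 78.70 mGal

78.7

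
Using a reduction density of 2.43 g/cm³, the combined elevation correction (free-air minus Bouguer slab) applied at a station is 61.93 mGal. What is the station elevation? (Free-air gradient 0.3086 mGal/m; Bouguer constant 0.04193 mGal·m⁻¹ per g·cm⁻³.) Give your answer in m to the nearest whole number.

Combined gradient = 0.3086 − 0.04193 × 2.43 = 0.2067101 mGal/m
h = 61.93 / 0.2067101 = 299.60 m

300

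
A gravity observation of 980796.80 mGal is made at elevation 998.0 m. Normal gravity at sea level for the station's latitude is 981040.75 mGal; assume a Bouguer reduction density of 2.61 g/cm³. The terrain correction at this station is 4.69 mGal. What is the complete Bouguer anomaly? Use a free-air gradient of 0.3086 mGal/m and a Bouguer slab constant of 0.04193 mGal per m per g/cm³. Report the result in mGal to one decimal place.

-40.5

Free-air correction = 0.3086 × 998.0 = 307.98 mGal
Free-air anomaly = 980796.80 − 981040.75 + (307.98) = 64.03 mGal
Bouguer slab correction = 0.04193 × 2.61 × 998.0 = 109.22 mGal
Simple Bouguer anomaly = 64.03 − (109.22) = -45.19 mGal
Complete Bouguer anomaly = -45.19 + 4.69 = -40.50 mGal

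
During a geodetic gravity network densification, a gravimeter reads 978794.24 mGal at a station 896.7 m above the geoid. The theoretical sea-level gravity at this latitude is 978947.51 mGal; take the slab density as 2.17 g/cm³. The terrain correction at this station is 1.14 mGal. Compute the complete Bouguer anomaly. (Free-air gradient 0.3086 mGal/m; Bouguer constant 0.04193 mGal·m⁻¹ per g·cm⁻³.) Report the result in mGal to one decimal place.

Free-air correction = 0.3086 × 896.7 = 276.72 mGal
Free-air anomaly = 978794.24 − 978947.51 + (276.72) = 123.45 mGal
Bouguer slab correction = 0.04193 × 2.17 × 896.7 = 81.59 mGal
Simple Bouguer anomaly = 123.45 − (81.59) = 41.86 mGal
Complete Bouguer anomaly = 41.86 + 1.14 = 43.00 mGal

43.0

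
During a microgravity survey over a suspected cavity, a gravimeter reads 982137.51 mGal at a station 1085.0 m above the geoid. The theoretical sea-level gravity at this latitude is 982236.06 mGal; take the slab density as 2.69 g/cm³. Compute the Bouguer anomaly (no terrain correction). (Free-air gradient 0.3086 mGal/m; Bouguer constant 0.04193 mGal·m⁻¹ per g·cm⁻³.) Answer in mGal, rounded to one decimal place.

Free-air correction = 0.3086 × 1085.0 = 334.83 mGal
Free-air anomaly = 982137.51 − 982236.06 + (334.83) = 236.28 mGal
Bouguer slab correction = 0.04193 × 2.69 × 1085.0 = 122.38 mGal
Simple Bouguer anomaly = 236.28 − (122.38) = 113.90 mGal

113.9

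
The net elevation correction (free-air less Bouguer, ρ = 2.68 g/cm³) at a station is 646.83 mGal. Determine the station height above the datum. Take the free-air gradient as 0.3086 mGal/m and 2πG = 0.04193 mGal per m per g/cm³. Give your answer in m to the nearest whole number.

3296

Combined gradient = 0.3086 − 0.04193 × 2.68 = 0.1962276 mGal/m
h = 646.83 / 0.1962276 = 3296.33 m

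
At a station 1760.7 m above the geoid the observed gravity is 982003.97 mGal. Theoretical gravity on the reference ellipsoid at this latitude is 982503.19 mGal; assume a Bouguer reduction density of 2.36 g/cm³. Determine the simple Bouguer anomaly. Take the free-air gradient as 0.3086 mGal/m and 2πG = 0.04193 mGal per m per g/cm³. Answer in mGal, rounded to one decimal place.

Free-air correction = 0.3086 × 1760.7 = 543.35 mGal
Free-air anomaly = 982003.97 − 982503.19 + (543.35) = 44.13 mGal
Bouguer slab correction = 0.04193 × 2.36 × 1760.7 = 174.23 mGal
Simple Bouguer anomaly = 44.13 − (174.23) = -130.10 mGal

-130.1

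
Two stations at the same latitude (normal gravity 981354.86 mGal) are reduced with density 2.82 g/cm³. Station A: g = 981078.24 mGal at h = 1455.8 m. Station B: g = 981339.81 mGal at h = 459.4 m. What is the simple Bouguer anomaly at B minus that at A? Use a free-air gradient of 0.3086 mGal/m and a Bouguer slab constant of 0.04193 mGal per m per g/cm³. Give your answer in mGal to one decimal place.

Δg_SB(A) = 981078.24 − 981354.86 + 0.3086×1455.8 − 0.04193×2.82×1455.8 = 0.50 mGal
Δg_SB(B) = 981339.81 − 981354.86 + 0.3086×459.4 − 0.04193×2.82×459.4 = 72.40 mGal
Difference = 72.40 − (0.50) = 71.90 mGal

71.9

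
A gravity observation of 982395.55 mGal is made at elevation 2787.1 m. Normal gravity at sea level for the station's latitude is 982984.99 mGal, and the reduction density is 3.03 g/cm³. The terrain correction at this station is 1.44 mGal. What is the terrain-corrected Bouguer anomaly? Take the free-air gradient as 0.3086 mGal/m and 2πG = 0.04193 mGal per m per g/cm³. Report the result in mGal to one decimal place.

Free-air correction = 0.3086 × 2787.1 = 860.10 mGal
Free-air anomaly = 982395.55 − 982984.99 + (860.10) = 270.66 mGal
Bouguer slab correction = 0.04193 × 3.03 × 2787.1 = 354.10 mGal
Simple Bouguer anomaly = 270.66 − (354.10) = -83.44 mGal
Complete Bouguer anomaly = -83.44 + 1.44 = -82.00 mGal

-82.0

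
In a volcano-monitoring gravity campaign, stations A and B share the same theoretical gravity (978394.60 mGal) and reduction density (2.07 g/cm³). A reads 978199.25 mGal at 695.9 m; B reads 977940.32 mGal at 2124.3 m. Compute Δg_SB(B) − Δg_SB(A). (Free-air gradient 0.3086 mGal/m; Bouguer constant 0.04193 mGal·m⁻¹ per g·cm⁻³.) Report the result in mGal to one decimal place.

57.9

Δg_SB(A) = 978199.25 − 978394.60 + 0.3086×695.9 − 0.04193×2.07×695.9 = -41.00 mGal
Δg_SB(B) = 977940.32 − 978394.60 + 0.3086×2124.3 − 0.04193×2.07×2124.3 = 16.90 mGal
Difference = 16.90 − (-41.00) = 57.90 mGal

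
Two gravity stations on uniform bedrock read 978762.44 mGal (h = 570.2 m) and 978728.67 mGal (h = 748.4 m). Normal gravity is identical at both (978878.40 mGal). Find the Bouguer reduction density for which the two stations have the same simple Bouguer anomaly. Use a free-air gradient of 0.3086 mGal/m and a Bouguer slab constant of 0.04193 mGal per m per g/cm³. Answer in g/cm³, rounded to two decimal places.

2.84

Δg_obs = 978728.67 − 978762.44 = -33.77 mGal over Δh = 748.4 − 570.2 = 178.2 m
Equal Bouguer anomalies ⇒ Δg_obs + (0.3086 − 0.04193ρ)·Δh = 0
0.3086 − 0.04193ρ = −Δg_obs/Δh = 0.18951
ρ = (0.3086 − 0.18951) / 0.04193 = 2.84 g/cm³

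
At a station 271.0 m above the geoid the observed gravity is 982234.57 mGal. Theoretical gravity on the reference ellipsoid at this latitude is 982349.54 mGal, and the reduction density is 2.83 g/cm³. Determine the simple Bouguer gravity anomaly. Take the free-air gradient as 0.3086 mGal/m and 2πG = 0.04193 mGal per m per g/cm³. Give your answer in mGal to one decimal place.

Free-air correction = 0.3086 × 271.0 = 83.63 mGal
Free-air anomaly = 982234.57 − 982349.54 + (83.63) = -31.34 mGal
Bouguer slab correction = 0.04193 × 2.83 × 271.0 = 32.16 mGal
Simple Bouguer anomaly = -31.34 − (32.16) = -63.50 mGal

-63.5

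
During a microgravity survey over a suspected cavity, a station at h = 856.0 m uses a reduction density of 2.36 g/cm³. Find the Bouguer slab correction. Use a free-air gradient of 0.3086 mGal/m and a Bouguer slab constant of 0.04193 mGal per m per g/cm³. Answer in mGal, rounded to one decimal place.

84.7

Bouguer slab correction = 0.04193 × 2.36 × 856.0 = 84.7 mGal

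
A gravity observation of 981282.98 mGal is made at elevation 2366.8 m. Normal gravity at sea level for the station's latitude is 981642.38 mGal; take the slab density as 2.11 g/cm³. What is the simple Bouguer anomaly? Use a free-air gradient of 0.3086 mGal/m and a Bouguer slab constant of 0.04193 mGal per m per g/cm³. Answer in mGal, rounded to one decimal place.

161.6

Free-air correction = 0.3086 × 2366.8 = 730.39 mGal
Free-air anomaly = 981282.98 − 981642.38 + (730.39) = 370.99 mGal
Bouguer slab correction = 0.04193 × 2.11 × 2366.8 = 209.40 mGal
Simple Bouguer anomaly = 370.99 − (209.40) = 161.59 mGal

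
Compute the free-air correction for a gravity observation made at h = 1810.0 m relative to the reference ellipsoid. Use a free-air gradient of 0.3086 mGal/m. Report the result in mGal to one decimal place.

Free-air correction = 0.3086 × 1810.0 = 558.6 mGal

558.6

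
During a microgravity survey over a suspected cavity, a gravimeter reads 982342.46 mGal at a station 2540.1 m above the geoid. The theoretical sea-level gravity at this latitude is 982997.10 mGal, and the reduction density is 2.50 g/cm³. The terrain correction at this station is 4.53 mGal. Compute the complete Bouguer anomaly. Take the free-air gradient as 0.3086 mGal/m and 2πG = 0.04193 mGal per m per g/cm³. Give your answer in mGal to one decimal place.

Free-air correction = 0.3086 × 2540.1 = 783.87 mGal
Free-air anomaly = 982342.46 − 982997.10 + (783.87) = 129.23 mGal
Bouguer slab correction = 0.04193 × 2.50 × 2540.1 = 266.27 mGal
Simple Bouguer anomaly = 129.23 − (266.27) = -137.04 mGal
Complete Bouguer anomaly = -137.04 + 4.53 = -132.51 mGal

-132.5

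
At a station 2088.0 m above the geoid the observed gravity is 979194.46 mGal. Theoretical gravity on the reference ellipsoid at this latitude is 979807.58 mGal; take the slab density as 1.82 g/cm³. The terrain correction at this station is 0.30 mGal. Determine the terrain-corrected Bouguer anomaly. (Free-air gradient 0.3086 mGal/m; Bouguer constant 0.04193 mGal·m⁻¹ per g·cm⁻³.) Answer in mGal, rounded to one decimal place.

Free-air correction = 0.3086 × 2088.0 = 644.36 mGal
Free-air anomaly = 979194.46 − 979807.58 + (644.36) = 31.24 mGal
Bouguer slab correction = 0.04193 × 1.82 × 2088.0 = 159.34 mGal
Simple Bouguer anomaly = 31.24 − (159.34) = -128.10 mGal
Complete Bouguer anomaly = -128.10 + 0.30 = -127.80 mGal

-127.8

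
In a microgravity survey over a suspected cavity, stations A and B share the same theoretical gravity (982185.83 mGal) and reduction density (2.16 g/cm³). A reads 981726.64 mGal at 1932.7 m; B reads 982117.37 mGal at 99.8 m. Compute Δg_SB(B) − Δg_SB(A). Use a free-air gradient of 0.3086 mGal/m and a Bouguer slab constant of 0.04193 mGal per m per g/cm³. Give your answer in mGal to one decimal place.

-8.9

Δg_SB(A) = 981726.64 − 982185.83 + 0.3086×1932.7 − 0.04193×2.16×1932.7 = -37.80 mGal
Δg_SB(B) = 982117.37 − 982185.83 + 0.3086×99.8 − 0.04193×2.16×99.8 = -46.70 mGal
Difference = -46.70 − (-37.80) = -8.90 mGal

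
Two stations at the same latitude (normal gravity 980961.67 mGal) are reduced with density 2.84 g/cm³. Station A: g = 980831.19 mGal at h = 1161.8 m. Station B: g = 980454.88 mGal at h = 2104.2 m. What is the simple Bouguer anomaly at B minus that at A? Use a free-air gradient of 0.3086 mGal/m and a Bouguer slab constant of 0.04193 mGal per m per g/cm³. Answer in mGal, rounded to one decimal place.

Δg_SB(A) = 980831.19 − 980961.67 + 0.3086×1161.8 − 0.04193×2.84×1161.8 = 89.70 mGal
Δg_SB(B) = 980454.88 − 980961.67 + 0.3086×2104.2 − 0.04193×2.84×2104.2 = -108.00 mGal
Difference = -108.00 − (89.70) = -197.70 mGal

-197.7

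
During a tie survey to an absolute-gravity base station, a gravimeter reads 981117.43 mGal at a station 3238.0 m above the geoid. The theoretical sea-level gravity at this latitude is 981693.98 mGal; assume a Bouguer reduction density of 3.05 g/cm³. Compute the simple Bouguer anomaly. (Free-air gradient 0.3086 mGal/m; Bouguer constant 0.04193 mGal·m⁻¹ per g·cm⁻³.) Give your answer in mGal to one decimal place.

Free-air correction = 0.3086 × 3238.0 = 999.25 mGal
Free-air anomaly = 981117.43 − 981693.98 + (999.25) = 422.70 mGal
Bouguer slab correction = 0.04193 × 3.05 × 3238.0 = 414.10 mGal
Simple Bouguer anomaly = 422.70 − (414.10) = 8.60 mGal

8.6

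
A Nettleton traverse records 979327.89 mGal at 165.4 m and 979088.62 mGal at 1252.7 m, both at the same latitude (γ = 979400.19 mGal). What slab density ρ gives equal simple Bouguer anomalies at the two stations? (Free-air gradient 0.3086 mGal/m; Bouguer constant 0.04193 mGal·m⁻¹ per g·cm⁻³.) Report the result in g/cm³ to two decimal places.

2.11

Δg_obs = 979088.62 − 979327.89 = -239.27 mGal over Δh = 1252.7 − 165.4 = 1087.3 m
Equal Bouguer anomalies ⇒ Δg_obs + (0.3086 − 0.04193ρ)·Δh = 0
0.3086 − 0.04193ρ = −Δg_obs/Δh = 0.22006
ρ = (0.3086 − 0.22006) / 0.04193 = 2.11 g/cm³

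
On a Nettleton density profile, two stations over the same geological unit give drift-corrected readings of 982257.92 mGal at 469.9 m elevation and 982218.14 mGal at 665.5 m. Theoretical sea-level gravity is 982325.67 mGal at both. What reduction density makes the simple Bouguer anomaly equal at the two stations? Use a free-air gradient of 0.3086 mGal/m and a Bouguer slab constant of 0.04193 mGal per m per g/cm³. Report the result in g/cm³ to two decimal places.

2.51

Δg_obs = 982218.14 − 982257.92 = -39.78 mGal over Δh = 665.5 − 469.9 = 195.6 m
Equal Bouguer anomalies ⇒ Δg_obs + (0.3086 − 0.04193ρ)·Δh = 0
0.3086 − 0.04193ρ = −Δg_obs/Δh = 0.20337
ρ = (0.3086 − 0.20337) / 0.04193 = 2.51 g/cm³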